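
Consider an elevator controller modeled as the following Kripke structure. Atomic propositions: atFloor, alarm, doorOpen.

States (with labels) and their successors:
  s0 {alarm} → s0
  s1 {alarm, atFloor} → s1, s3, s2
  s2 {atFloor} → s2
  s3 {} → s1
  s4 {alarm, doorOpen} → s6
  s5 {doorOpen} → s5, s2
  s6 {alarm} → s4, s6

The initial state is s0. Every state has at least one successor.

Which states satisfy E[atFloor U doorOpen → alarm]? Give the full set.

{s0, s1, s2, s3, s4, s6}

States satisfying atFloor: {s1, s2}.
States satisfying doorOpen → alarm: {s0, s1, s2, s3, s4, s6}.
States satisfying E[atFloor U doorOpen → alarm]: {s0, s1, s2, s3, s4, s6}.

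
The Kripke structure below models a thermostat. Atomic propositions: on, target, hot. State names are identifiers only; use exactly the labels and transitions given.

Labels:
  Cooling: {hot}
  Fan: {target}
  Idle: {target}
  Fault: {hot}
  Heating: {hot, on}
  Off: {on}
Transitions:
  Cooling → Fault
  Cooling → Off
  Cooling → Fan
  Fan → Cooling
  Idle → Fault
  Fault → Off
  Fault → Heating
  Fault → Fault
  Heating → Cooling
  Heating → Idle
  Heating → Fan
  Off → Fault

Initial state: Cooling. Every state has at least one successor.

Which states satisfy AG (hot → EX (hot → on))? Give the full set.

{Cooling, Fan, Idle, Fault, Heating, Off}

States satisfying hot → EX (hot → on): {Cooling, Fan, Idle, Fault, Heating, Off}.
States satisfying AG (hot → EX (hot → on)): {Cooling, Fan, Idle, Fault, Heating, Off}.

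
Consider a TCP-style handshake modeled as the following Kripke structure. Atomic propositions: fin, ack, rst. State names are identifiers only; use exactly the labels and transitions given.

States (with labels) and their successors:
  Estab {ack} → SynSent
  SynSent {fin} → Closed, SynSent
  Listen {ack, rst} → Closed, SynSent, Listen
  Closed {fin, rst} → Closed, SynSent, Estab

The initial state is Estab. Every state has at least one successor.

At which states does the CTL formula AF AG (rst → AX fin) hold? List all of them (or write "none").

States satisfying AG (rst → AX fin): ∅.
States satisfying AF AG (rst → AX fin): ∅.

none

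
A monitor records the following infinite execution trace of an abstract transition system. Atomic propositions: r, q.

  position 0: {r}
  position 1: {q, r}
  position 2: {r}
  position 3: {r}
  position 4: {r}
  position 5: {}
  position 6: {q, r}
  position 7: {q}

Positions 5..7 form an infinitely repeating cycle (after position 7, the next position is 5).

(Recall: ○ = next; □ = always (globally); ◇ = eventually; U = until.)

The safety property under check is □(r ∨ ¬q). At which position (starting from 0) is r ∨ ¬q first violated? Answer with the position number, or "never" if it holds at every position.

Check r ∨ ¬q at each position in order: 0 ✓, 1 ✓, 2 ✓, 3 ✓, 4 ✓, 5 ✓, 6 ✓.
At position 7 the labels are {q}, so r ∨ ¬q is false there. This is the first violation.

7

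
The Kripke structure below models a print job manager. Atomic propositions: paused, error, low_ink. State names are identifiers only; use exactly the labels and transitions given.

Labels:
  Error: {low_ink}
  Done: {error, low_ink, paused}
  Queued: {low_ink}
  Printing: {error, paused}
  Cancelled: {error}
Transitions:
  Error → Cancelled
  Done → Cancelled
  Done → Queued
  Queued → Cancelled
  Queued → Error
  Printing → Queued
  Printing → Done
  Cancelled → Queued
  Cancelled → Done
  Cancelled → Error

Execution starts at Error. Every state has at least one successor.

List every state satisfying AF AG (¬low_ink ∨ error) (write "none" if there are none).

none

States satisfying AG (¬low_ink ∨ error): ∅.
States satisfying AF AG (¬low_ink ∨ error): ∅.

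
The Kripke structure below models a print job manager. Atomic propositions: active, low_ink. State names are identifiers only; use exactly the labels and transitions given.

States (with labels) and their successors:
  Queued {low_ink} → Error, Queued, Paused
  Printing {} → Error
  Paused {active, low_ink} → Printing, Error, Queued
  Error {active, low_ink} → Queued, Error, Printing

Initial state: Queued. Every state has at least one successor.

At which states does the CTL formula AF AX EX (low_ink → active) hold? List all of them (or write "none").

{Queued, Printing, Paused, Error}

States satisfying AX EX (low_ink → active): {Queued, Printing, Paused, Error}.
States satisfying AF AX EX (low_ink → active): {Queued, Printing, Paused, Error}.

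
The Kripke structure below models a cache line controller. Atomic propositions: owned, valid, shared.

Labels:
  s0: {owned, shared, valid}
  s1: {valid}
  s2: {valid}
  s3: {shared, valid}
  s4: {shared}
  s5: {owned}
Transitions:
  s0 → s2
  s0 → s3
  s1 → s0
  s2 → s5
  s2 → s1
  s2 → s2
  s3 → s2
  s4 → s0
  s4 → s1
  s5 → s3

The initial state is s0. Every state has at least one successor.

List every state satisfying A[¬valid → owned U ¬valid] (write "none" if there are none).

States satisfying ¬valid → owned: {s0, s1, s2, s3, s5}.
States satisfying ¬valid: {s4, s5}.
States satisfying A[¬valid → owned U ¬valid]: {s4, s5}.

{s4, s5}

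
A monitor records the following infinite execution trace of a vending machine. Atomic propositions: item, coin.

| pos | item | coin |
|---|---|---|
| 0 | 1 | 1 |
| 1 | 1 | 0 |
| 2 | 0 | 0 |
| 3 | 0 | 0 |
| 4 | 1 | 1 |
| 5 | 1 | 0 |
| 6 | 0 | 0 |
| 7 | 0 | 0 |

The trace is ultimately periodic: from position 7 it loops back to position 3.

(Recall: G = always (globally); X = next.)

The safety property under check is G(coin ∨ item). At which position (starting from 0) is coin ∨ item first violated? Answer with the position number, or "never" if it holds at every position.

2

Check coin ∨ item at each position in order: 0 ✓, 1 ✓.
At position 2 the labels are {}, so coin ∨ item is false there. This is the first violation.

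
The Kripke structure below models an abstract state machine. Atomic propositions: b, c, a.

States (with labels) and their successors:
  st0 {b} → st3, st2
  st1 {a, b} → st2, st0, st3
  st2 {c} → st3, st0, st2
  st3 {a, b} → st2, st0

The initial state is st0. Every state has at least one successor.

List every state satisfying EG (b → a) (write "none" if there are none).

States satisfying b → a: {st1, st2, st3}.
States satisfying EG (b → a): {st1, st2, st3}.

{st1, st2, st3}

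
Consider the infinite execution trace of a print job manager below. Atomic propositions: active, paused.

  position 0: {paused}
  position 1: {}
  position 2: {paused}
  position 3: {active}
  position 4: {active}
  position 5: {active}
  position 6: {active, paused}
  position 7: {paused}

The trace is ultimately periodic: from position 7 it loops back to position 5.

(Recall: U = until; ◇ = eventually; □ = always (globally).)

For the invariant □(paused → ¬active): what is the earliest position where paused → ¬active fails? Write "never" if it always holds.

Check paused → ¬active at each position in order: 0 ✓, 1 ✓, 2 ✓, 3 ✓, 4 ✓, 5 ✓.
At position 6 the labels are {active, paused}, so paused → ¬active is false there. This is the first violation.

6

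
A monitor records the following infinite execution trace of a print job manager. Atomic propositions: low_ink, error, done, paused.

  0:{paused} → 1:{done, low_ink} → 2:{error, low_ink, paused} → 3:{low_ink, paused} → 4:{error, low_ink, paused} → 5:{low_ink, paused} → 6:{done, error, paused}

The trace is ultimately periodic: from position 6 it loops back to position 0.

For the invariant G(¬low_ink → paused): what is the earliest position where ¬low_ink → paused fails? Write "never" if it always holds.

never

¬low_ink → paused holds at every position 0..6, and those are all the positions the trace ever visits, so the invariant G(¬low_ink → paused) is never violated.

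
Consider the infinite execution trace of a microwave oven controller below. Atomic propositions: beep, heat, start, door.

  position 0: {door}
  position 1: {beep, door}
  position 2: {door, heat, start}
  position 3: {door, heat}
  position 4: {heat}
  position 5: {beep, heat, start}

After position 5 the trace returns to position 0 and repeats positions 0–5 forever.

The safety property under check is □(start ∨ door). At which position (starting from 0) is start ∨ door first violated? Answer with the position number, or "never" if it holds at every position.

Check start ∨ door at each position in order: 0 ✓, 1 ✓, 2 ✓, 3 ✓.
At position 4 the labels are {heat}, so start ∨ door is false there. This is the first violation.

4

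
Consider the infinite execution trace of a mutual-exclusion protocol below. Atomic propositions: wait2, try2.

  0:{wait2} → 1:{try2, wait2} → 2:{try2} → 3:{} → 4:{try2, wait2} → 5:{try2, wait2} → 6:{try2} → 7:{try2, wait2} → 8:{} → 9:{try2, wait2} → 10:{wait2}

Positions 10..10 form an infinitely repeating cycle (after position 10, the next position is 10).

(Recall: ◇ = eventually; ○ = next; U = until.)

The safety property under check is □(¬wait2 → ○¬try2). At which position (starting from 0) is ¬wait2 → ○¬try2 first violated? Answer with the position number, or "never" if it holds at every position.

3

Check ¬wait2 → ○¬try2 at each position in order: 0 ✓, 1 ✓, 2 ✓.
At position 3 the labels are {} and the next position 4 has {try2, wait2}, so ¬wait2 → ○¬try2 is false there. This is the first violation.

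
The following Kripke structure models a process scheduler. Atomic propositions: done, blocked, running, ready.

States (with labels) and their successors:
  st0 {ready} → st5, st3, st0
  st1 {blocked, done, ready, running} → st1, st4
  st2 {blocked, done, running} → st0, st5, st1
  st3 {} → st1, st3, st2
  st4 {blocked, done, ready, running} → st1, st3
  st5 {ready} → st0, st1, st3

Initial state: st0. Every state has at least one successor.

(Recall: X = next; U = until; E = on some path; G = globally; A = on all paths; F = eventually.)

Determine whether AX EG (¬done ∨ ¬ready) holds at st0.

Satisfied

States satisfying EG (¬done ∨ ¬ready): {st0, st2, st3, st5}.
States satisfying AX EG (¬done ∨ ¬ready): {st0}.
st0 ∈ Sat(AX EG (¬done ∨ ¬ready)).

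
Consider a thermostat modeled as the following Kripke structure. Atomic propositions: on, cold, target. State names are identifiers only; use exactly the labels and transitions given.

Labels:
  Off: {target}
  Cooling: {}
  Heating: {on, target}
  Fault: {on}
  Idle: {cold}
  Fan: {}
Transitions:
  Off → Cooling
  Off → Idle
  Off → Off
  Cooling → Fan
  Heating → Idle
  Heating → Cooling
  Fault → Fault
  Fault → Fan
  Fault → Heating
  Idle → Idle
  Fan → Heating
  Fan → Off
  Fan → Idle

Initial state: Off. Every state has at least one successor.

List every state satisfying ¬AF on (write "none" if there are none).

States satisfying on: {Heating, Fault}.
States satisfying AF on: {Heating, Fault}.
States satisfying ¬AF on: {Off, Cooling, Idle, Fan}.

{Off, Cooling, Idle, Fan}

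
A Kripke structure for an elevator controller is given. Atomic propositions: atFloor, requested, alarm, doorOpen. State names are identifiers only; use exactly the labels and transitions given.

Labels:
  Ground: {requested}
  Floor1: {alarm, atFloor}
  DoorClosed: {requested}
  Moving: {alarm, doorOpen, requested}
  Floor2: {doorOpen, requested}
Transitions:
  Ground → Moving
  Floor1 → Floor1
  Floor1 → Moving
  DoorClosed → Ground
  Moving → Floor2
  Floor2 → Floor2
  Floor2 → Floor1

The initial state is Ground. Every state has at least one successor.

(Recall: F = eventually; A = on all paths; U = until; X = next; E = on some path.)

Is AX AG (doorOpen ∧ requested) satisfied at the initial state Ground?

Does not hold

States satisfying AG (doorOpen ∧ requested): ∅.
States satisfying AX AG (doorOpen ∧ requested): ∅.
Ground ∉ Sat(AX AG (doorOpen ∧ requested)).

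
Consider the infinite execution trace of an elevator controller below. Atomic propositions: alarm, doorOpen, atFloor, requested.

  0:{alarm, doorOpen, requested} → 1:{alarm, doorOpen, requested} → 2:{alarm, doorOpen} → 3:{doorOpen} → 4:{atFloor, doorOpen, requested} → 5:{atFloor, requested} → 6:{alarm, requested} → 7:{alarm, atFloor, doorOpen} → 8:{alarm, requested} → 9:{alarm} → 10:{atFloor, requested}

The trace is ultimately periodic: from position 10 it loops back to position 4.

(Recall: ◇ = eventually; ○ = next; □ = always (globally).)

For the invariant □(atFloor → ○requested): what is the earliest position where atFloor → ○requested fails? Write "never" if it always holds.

never

atFloor → ○requested holds at every position 0..10, and those are all the positions the trace ever visits, so the invariant □(atFloor → ○requested) is never violated.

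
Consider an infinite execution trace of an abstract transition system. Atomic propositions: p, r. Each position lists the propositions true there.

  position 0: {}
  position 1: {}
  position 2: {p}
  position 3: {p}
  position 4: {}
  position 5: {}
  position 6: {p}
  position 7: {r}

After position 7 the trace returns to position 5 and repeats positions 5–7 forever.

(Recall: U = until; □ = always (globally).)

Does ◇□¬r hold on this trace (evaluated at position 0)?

No

□¬r is false at every position 0..7, so it never becomes true and ◇□¬r fails.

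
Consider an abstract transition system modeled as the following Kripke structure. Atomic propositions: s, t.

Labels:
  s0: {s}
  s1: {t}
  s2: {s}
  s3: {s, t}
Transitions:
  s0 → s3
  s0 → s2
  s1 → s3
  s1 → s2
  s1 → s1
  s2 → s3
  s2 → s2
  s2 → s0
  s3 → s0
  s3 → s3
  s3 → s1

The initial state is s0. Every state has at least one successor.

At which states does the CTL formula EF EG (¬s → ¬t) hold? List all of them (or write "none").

States satisfying EG (¬s → ¬t): {s0, s2, s3}.
States satisfying EF EG (¬s → ¬t): {s0, s1, s2, s3}.

{s0, s1, s2, s3}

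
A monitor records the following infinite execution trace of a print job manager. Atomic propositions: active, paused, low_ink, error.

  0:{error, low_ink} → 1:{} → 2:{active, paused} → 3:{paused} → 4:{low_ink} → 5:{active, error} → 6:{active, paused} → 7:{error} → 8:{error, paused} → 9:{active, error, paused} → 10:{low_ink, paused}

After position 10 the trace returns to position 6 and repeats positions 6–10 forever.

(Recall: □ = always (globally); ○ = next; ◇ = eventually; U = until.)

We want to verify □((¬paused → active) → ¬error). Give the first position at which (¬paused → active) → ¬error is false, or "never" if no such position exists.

Check (¬paused → active) → ¬error at each position in order: 0 ✓, 1 ✓, 2 ✓, 3 ✓, 4 ✓.
At position 5 the labels are {active, error}, so (¬paused → active) → ¬error is false there. This is the first violation.

5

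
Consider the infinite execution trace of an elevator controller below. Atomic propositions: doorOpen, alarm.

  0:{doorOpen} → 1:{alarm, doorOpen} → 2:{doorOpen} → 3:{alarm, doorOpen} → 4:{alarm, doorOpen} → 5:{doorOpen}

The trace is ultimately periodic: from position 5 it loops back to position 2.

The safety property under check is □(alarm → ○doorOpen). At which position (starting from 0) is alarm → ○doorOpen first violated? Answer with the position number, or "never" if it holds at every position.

alarm → ○doorOpen holds at every position 0..5, and those are all the positions the trace ever visits, so the invariant □(alarm → ○doorOpen) is never violated.

never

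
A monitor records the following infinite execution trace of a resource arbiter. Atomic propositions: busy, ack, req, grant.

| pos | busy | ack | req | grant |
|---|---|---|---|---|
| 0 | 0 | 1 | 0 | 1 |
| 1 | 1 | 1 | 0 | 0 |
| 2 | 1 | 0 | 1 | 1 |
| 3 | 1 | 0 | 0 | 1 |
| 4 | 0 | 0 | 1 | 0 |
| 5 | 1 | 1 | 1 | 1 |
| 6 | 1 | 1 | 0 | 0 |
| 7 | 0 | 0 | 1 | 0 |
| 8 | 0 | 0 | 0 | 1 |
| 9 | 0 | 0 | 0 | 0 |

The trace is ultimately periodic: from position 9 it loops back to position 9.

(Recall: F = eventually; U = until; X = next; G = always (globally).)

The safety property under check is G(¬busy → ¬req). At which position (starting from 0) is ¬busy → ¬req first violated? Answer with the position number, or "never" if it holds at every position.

4

Check ¬busy → ¬req at each position in order: 0 ✓, 1 ✓, 2 ✓, 3 ✓.
At position 4 the labels are {req}, so ¬busy → ¬req is false there. This is the first violation.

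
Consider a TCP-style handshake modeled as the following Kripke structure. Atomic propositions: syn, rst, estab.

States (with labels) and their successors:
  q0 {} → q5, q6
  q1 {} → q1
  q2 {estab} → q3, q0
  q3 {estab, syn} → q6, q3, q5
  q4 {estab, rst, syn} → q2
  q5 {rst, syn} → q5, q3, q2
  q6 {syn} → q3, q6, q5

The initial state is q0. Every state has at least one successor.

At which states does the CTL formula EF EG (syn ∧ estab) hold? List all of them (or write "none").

States satisfying EG (syn ∧ estab): {q3}.
States satisfying EF EG (syn ∧ estab): {q0, q2, q3, q4, q5, q6}.

{q0, q2, q3, q4, q5, q6}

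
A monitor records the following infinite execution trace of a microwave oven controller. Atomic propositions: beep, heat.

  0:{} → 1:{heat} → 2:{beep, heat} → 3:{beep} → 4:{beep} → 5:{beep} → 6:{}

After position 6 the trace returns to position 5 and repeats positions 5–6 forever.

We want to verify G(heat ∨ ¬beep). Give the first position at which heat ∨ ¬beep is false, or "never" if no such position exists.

Check heat ∨ ¬beep at each position in order: 0 ✓, 1 ✓, 2 ✓.
At position 3 the labels are {beep}, so heat ∨ ¬beep is false there. This is the first violation.

3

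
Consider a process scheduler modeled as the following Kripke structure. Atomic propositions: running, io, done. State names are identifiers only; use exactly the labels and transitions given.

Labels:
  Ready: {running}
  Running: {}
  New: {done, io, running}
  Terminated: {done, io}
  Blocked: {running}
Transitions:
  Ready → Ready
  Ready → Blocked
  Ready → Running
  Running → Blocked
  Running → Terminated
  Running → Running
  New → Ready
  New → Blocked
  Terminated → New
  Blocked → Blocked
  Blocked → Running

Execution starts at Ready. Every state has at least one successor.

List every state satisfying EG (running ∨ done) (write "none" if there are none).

{Ready, New, Terminated, Blocked}

States satisfying running ∨ done: {Ready, New, Terminated, Blocked}.
States satisfying EG (running ∨ done): {Ready, New, Terminated, Blocked}.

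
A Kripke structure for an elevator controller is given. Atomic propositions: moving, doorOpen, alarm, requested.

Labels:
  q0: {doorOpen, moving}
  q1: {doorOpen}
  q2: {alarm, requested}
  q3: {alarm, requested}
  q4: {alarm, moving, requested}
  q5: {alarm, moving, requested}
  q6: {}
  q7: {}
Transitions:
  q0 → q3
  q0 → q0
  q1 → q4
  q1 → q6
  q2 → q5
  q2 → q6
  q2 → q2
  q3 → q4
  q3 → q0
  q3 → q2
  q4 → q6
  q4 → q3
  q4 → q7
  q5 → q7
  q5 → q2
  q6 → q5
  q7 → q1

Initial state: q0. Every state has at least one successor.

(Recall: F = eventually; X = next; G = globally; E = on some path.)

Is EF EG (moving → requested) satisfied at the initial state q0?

Yes

States satisfying EG (moving → requested): {q1, q2, q3, q4, q5, q6, q7}.
States satisfying EF EG (moving → requested): {q0, q1, q2, q3, q4, q5, q6, q7}.
Some path from q0 reaches a state where EG (moving → requested) holds.
q0 ∈ Sat(EF EG (moving → requested)).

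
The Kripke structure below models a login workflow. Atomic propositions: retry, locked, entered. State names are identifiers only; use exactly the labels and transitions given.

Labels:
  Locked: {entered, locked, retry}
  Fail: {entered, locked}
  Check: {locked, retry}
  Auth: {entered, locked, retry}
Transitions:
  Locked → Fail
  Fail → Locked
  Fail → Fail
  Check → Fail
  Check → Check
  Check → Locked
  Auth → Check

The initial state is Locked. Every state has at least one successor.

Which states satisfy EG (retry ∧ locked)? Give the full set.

States satisfying retry ∧ locked: {Locked, Check, Auth}.
States satisfying EG (retry ∧ locked): {Check, Auth}.

{Check, Auth}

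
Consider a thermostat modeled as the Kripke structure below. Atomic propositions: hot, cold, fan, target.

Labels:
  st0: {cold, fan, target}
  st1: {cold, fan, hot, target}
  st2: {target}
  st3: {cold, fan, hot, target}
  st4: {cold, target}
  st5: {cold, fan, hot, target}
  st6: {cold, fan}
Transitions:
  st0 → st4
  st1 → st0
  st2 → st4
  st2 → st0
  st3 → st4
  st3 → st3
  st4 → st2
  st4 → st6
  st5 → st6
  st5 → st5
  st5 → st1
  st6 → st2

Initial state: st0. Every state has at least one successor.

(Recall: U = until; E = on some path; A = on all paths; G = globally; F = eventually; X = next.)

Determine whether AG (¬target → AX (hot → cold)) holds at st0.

States satisfying ¬target → AX (hot → cold): {st0, st1, st2, st3, st4, st5, st6}.
States satisfying AG (¬target → AX (hot → cold)): {st0, st1, st2, st3, st4, st5, st6}.
Every state reachable from st0 satisfies ¬target → AX (hot → cold).
st0 ∈ Sat(AG (¬target → AX (hot → cold))).

Satisfied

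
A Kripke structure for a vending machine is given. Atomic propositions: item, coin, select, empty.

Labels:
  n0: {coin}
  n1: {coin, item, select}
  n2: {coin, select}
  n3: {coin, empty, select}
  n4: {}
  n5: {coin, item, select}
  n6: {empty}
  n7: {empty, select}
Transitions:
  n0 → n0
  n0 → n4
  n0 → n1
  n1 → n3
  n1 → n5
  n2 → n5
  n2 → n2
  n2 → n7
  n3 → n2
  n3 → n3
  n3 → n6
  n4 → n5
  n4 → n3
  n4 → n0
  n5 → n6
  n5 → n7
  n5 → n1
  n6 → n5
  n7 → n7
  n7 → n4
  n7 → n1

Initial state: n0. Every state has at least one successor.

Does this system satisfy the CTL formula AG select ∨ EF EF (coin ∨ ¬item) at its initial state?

States satisfying select: {n1, n2, n3, n5, n7}.
States satisfying AG select: ∅.
States satisfying EF (coin ∨ ¬item): {n0, n1, n2, n3, n4, n5, n6, n7}.
States satisfying EF EF (coin ∨ ¬item): {n0, n1, n2, n3, n4, n5, n6, n7}.
States satisfying AG select ∨ EF EF (coin ∨ ¬item): {n0, n1, n2, n3, n4, n5, n6, n7}.
n0 ∈ Sat(AG select ∨ EF EF (coin ∨ ¬item)).

Holds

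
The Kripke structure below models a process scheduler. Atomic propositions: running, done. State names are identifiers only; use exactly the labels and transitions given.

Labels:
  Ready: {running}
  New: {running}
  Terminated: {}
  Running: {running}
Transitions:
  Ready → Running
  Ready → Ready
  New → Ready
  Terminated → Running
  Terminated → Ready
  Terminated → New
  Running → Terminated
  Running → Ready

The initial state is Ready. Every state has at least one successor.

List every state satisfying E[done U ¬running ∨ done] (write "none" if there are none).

{Terminated}

States satisfying done: ∅.
States satisfying ¬running ∨ done: {Terminated}.
States satisfying E[done U ¬running ∨ done]: {Terminated}.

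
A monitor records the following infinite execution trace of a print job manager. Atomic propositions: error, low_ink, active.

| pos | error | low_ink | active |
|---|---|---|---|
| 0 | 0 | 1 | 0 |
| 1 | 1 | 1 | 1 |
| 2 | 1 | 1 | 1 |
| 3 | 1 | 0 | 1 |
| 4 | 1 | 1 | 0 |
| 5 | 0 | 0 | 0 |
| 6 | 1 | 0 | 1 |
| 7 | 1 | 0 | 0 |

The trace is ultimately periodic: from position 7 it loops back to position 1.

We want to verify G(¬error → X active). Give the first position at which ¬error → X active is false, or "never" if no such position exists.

never

¬error → X active holds at every position 0..7, and those are all the positions the trace ever visits, so the invariant G(¬error → X active) is never violated.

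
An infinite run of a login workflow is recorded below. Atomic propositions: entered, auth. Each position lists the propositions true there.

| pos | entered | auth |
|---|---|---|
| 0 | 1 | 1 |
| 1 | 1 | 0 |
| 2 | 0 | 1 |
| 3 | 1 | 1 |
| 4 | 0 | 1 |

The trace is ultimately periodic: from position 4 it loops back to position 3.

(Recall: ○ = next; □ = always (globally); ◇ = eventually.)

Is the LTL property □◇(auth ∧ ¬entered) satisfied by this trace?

Satisfied

◇(auth ∧ ¬entered) holds at every position 0..4, and those are all positions ever visited, so □◇(auth ∧ ¬entered) holds.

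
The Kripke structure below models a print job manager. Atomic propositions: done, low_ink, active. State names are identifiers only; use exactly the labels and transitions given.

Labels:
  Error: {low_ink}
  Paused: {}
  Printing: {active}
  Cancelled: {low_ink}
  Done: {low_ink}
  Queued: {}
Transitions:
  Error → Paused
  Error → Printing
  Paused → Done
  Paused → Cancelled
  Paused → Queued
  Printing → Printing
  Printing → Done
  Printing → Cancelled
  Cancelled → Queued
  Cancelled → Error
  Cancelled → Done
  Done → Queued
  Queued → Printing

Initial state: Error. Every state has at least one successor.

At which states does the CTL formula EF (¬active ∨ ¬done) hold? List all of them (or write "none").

{Error, Paused, Printing, Cancelled, Done, Queued}

States satisfying ¬active ∨ ¬done: {Error, Paused, Printing, Cancelled, Done, Queued}.
States satisfying EF (¬active ∨ ¬done): {Error, Paused, Printing, Cancelled, Done, Queued}.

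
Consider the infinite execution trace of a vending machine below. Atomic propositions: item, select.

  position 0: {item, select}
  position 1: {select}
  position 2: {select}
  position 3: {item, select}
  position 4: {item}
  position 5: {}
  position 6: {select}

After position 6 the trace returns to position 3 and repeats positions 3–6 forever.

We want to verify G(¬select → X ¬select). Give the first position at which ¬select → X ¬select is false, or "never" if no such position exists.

Check ¬select → X ¬select at each position in order: 0 ✓, 1 ✓, 2 ✓, 3 ✓, 4 ✓.
At position 5 the labels are {} and the next position 6 has {select}, so ¬select → X ¬select is false there. This is the first violation.

5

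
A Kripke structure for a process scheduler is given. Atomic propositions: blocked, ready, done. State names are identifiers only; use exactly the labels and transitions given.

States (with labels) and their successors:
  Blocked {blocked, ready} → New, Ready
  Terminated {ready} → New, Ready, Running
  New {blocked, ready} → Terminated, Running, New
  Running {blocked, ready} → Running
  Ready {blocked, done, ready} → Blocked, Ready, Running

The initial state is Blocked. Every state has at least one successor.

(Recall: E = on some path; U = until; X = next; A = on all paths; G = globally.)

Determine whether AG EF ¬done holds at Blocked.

States satisfying EF ¬done: {Blocked, Terminated, New, Running, Ready}.
States satisfying AG EF ¬done: {Blocked, Terminated, New, Running, Ready}.
Every state reachable from Blocked satisfies EF ¬done.
Blocked ∈ Sat(AG EF ¬done).

Satisfied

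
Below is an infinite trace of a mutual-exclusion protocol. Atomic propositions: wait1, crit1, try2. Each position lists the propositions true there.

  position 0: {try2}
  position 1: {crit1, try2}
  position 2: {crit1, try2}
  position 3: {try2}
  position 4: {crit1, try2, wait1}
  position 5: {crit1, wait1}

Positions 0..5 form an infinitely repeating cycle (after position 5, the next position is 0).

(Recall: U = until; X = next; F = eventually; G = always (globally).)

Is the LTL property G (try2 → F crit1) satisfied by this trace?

Yes

try2 → F crit1 holds at every position 0..5, and those are all positions ever visited, so G (try2 → F crit1) holds.
Positions where try2 holds: 0, 1, 2, 3, 4.
Check F crit1 at each: 0→ok, 1→ok, 2→ok, 3→ok, 4→ok.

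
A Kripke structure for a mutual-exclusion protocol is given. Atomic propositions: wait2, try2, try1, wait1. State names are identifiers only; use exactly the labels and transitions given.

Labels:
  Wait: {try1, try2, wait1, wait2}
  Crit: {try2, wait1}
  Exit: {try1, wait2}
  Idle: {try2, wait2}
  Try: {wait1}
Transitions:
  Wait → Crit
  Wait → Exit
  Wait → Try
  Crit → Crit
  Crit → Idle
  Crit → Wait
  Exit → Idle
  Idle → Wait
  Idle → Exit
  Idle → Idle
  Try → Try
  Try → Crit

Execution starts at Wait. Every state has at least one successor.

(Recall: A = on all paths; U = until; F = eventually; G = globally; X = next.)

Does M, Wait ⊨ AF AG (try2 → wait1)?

Violated

States satisfying AG (try2 → wait1): ∅.
States satisfying AF AG (try2 → wait1): ∅.
There is a path from Wait along which AG (try2 → wait1) never holds.
Wait ∉ Sat(AF AG (try2 → wait1)).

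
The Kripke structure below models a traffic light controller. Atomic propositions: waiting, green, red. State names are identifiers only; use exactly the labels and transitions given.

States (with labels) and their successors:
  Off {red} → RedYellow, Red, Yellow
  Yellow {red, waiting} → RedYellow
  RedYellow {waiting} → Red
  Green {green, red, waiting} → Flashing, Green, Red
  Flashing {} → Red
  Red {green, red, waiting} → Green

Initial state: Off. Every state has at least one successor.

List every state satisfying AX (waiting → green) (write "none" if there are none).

{RedYellow, Green, Flashing, Red}

States satisfying waiting → green: {Off, Green, Flashing, Red}.
States satisfying AX (waiting → green): {RedYellow, Green, Flashing, Red}.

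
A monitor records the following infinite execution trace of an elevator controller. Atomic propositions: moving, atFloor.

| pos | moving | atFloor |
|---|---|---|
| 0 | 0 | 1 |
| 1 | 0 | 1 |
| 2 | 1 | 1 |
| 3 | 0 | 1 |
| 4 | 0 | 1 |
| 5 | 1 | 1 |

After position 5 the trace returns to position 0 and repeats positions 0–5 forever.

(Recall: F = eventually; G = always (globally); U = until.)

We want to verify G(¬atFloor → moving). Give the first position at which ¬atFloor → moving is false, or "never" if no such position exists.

never

¬atFloor → moving holds at every position 0..5, and those are all the positions the trace ever visits, so the invariant G(¬atFloor → moving) is never violated.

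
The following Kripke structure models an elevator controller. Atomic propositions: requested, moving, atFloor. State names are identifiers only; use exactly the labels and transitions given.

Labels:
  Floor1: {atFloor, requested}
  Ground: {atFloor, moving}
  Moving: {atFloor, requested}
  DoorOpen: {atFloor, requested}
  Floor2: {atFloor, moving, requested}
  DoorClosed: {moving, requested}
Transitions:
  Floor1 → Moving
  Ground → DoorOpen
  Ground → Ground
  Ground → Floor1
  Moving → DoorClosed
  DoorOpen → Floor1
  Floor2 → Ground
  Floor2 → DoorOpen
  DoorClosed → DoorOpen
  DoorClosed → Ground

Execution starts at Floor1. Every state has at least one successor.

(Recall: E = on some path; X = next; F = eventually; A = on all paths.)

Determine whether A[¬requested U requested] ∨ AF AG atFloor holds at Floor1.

States satisfying ¬requested: {Ground}.
States satisfying requested: {Floor1, Moving, DoorOpen, Floor2, DoorClosed}.
States satisfying A[¬requested U requested]: {Floor1, Moving, DoorOpen, Floor2, DoorClosed}.
States satisfying AG atFloor: ∅.
States satisfying AF AG atFloor: ∅.
States satisfying A[¬requested U requested] ∨ AF AG atFloor: {Floor1, Moving, DoorOpen, Floor2, DoorClosed}.
Floor1 ∈ Sat(A[¬requested U requested] ∨ AF AG atFloor).

Satisfied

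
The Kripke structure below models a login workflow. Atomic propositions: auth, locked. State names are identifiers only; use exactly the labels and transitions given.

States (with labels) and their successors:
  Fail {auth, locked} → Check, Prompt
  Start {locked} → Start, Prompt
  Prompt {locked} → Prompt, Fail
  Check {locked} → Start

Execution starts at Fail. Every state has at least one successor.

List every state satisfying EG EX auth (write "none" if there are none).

States satisfying EX auth: {Prompt}.
States satisfying EG EX auth: {Prompt}.

{Prompt}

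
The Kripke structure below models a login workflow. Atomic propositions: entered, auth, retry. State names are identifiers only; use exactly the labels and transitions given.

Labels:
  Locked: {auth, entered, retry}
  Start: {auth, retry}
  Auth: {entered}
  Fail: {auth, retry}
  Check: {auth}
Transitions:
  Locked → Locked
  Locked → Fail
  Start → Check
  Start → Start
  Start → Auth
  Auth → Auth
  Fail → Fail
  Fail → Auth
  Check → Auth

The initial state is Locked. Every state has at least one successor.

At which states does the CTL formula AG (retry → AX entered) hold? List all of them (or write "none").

States satisfying retry → AX entered: {Auth, Check}.
States satisfying AG (retry → AX entered): {Auth, Check}.

{Auth, Check}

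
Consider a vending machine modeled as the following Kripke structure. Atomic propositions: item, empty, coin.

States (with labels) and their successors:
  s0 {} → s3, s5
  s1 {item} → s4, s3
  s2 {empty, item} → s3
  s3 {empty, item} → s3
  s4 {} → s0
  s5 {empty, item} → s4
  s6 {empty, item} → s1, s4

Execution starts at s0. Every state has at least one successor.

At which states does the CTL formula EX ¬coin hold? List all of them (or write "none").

States satisfying ¬coin: {s0, s1, s2, s3, s4, s5, s6}.
States satisfying EX ¬coin: {s0, s1, s2, s3, s4, s5, s6}.

{s0, s1, s2, s3, s4, s5, s6}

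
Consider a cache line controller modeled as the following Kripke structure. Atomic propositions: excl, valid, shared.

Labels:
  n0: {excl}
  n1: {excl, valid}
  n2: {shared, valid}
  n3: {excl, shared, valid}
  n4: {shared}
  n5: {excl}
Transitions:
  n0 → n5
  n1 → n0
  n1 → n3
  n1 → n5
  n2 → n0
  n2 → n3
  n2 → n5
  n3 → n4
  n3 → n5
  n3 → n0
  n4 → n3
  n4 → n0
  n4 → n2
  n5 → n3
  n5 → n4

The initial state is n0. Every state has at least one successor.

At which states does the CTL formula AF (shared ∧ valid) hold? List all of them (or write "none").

{n2, n3}

States satisfying shared ∧ valid: {n2, n3}.
States satisfying AF (shared ∧ valid): {n2, n3}.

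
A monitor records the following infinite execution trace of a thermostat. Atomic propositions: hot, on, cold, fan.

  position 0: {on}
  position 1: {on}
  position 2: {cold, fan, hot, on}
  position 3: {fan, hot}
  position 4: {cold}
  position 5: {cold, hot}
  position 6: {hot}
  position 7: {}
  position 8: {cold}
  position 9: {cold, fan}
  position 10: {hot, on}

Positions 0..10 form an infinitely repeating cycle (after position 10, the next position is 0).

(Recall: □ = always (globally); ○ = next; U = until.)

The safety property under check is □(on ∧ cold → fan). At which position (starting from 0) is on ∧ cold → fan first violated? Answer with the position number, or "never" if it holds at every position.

never

on ∧ cold → fan holds at every position 0..10, and those are all the positions the trace ever visits, so the invariant □(on ∧ cold → fan) is never violated.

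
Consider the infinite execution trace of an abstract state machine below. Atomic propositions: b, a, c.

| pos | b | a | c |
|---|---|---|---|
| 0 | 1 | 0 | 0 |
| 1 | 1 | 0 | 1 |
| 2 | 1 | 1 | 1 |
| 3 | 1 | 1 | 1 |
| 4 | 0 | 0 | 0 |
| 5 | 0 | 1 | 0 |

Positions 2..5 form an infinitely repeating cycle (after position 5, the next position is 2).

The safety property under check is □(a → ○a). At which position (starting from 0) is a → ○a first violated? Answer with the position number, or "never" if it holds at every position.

3

Check a → ○a at each position in order: 0 ✓, 1 ✓, 2 ✓.
At position 3 the labels are {a, b, c} and the next position 4 has {}, so a → ○a is false there. This is the first violation.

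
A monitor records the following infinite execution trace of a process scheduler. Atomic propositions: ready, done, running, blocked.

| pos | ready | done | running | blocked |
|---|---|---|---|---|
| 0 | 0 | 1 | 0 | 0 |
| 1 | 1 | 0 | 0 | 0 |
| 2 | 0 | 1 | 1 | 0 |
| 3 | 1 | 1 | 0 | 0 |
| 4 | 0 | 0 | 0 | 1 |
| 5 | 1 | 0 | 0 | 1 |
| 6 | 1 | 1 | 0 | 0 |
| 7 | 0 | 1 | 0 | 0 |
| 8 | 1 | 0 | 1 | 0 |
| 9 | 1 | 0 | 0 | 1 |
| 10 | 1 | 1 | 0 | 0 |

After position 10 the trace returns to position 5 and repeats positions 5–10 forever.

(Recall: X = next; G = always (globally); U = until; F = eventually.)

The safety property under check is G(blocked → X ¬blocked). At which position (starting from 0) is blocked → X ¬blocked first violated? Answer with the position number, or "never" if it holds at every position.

Check blocked → X ¬blocked at each position in order: 0 ✓, 1 ✓, 2 ✓, 3 ✓.
At position 4 the labels are {blocked} and the next position 5 has {blocked, ready}, so blocked → X ¬blocked is false there. This is the first violation.

4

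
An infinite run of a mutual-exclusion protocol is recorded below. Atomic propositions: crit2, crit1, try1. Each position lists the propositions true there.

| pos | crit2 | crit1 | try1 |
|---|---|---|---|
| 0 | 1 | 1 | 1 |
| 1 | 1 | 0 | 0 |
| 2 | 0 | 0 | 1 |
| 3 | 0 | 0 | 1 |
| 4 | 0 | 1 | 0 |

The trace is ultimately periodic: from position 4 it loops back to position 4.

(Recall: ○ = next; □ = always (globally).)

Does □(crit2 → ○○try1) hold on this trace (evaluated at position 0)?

Satisfied

crit2 → ○○try1 holds at every position 0..4, and those are all positions ever visited, so □(crit2 → ○○try1) holds.
Positions where crit2 holds: 0, 1.
Check ○○try1 at each: 0→ok, 1→ok.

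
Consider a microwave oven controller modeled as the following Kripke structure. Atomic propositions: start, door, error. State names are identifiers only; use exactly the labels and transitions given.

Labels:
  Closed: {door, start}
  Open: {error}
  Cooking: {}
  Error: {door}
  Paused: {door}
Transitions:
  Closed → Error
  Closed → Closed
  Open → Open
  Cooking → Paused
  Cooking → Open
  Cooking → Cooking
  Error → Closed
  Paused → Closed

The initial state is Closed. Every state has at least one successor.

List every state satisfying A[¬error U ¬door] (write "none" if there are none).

{Open, Cooking}

States satisfying ¬error: {Closed, Cooking, Error, Paused}.
States satisfying ¬door: {Open, Cooking}.
States satisfying A[¬error U ¬door]: {Open, Cooking}.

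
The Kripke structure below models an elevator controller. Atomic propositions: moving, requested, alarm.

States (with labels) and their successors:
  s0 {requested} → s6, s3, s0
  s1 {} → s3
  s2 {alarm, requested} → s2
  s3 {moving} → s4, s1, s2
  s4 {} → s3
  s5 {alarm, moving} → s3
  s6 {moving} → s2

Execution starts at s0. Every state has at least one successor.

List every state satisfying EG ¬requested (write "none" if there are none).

{s1, s3, s4, s5}

States satisfying ¬requested: {s1, s3, s4, s5, s6}.
States satisfying EG ¬requested: {s1, s3, s4, s5}.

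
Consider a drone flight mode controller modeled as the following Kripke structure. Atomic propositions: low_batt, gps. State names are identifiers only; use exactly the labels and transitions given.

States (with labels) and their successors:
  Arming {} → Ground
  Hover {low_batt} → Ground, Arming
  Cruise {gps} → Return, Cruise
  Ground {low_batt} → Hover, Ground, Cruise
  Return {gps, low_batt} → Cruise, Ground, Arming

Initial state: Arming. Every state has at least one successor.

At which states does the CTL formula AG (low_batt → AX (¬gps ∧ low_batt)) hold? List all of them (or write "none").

States satisfying low_batt → AX (¬gps ∧ low_batt): {Arming, Cruise}.
States satisfying AG (low_batt → AX (¬gps ∧ low_batt)): ∅.

none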